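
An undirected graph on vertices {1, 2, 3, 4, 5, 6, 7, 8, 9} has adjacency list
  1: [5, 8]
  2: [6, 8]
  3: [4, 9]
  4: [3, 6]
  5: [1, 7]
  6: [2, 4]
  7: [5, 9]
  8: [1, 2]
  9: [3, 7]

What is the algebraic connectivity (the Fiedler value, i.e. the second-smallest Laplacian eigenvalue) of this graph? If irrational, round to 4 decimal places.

0.4679

With the vertex order [1, 2, 3, 4, 5, 6, 7, 8, 9], the degrees are [2, 2, 2, 2, 2, 2, 2, 2, 2], giving D = diag(2, 2, 2, 2, 2, 2, 2, 2, 2) and L = D - A. Computing the eigenvalues of L and sorting gives [0, 0.4679, 0.4679, 1.6527, 1.6527, 3, 3, 3.8794, 3.8794]. The Fiedler value lambda_2 = 0.4679 is strictly positive, so the graph is connected. There is one zero in the spectrum, matching the 1 component.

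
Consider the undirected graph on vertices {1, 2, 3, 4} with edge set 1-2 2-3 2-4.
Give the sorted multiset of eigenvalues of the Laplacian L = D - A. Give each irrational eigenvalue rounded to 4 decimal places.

[0, 1, 1, 4]

With the vertex order [1, 2, 3, 4], the degrees are [1, 3, 1, 1], giving D = diag(1, 3, 1, 1) and L = D - A. Diagonalising L (or applying a numerical eigensolver to the 4x4 matrix) gives the spectrum above. The single zero eigenvalue shows the graph is connected. The largest eigenvalue, 4, is at most the vertex count 4. The eigenvalues sum to 6, which equals trace(L) = 2|E|.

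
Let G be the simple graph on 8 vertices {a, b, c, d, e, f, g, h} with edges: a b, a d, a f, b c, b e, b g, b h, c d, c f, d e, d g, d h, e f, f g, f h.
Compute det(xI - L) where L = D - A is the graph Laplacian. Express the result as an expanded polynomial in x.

With the vertex order [a, b, c, d, e, f, g, h], the degrees are [3, 5, 3, 5, 3, 5, 3, 3], giving D = diag(3, 5, 3, 5, 3, 5, 3, 3) and L = D - A. The eigenvalues of L are [0, 3, 3, 3, 3, 5, 5, 8]; the characteristic polynomial is the product of (x - lambda_i), which multiplies out to x^8 - 30x^7 + 375x^6 - 2540x^5 + 10095x^4 - 23598x^3 + 30105x^2 - 16200x. Since p(0) = det(-L) = 0, x divides p(x). There is one zero in the spectrum, matching the 1 component. By the matrix-tree theorem the graph has (1/8) * product of the nonzero eigenvalues = 2025 spanning trees.

x^8 - 30x^7 + 375x^6 - 2540x^5 + 10095x^4 - 23598x^3 + 30105x^2 - 16200x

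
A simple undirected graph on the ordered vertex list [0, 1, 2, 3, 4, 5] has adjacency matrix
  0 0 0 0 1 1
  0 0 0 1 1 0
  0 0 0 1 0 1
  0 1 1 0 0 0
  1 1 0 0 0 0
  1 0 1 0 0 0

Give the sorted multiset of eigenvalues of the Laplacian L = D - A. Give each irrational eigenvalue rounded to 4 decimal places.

[0, 1, 1, 3, 3, 4]

With the vertex order [0, 1, 2, 3, 4, 5], the degrees are [2, 2, 2, 2, 2, 2], giving D = diag(2, 2, 2, 2, 2, 2) and L = D - A. The multiplicity of 0 as a Laplacian eigenvalue equals the number of connected components. The single zero eigenvalue shows the graph is connected.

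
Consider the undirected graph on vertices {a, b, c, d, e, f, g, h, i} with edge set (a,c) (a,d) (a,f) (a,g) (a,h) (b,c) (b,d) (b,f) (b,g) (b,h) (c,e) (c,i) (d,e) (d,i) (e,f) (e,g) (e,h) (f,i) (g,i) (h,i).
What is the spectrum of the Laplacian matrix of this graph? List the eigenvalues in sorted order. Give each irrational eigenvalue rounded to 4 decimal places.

[0, 4, 4, 4, 4, 5, 5, 5, 9]

Each diagonal entry of L is the vertex degree and each off-diagonal entry is -1 where an edge is present, 0 otherwise; in the order [a, b, c, d, e, f, g, h, i] the diagonal is [5, 5, 4, 4, 5, 4, 4, 4, 5]. Diagonalising L (or applying a numerical eigensolver to the 9x9 matrix) gives the spectrum above. The eigenvalues sum to 40, which equals trace(L) = 2|E|.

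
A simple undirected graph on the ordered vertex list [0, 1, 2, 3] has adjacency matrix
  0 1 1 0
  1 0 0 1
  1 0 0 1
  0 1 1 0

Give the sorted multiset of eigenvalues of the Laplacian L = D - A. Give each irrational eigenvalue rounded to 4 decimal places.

[0, 2, 2, 4]

With the vertex order [0, 1, 2, 3], the degrees are [2, 2, 2, 2], giving D = diag(2, 2, 2, 2) and L = D - A. Diagonalising L (or applying a numerical eigensolver to the 4x4 matrix) gives the spectrum above.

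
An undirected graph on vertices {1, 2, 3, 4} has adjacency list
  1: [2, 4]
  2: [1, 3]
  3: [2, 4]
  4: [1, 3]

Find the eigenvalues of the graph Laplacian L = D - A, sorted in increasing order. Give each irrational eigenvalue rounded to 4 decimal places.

Reading degrees in the order [1, 2, 3, 4] gives [2, 2, 2, 2]; set D = diag(2, 2, 2, 2) and form L = D - A. Diagonalising L (or applying a numerical eigensolver to the 4x4 matrix) gives the spectrum above. The single zero eigenvalue shows the graph is connected. The eigenvalues sum to 8, which equals trace(L) = 2|E|.

[0, 2, 2, 4]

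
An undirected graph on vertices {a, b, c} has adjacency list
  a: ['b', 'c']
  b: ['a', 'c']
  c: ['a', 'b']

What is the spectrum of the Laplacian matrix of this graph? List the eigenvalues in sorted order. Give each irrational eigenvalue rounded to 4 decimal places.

With the vertex order [a, b, c], the degrees are [2, 2, 2], giving D = diag(2, 2, 2) and L = D - A. The multiplicity of 0 as a Laplacian eigenvalue equals the number of connected components. The single zero eigenvalue shows the graph is connected.

[0, 3, 3]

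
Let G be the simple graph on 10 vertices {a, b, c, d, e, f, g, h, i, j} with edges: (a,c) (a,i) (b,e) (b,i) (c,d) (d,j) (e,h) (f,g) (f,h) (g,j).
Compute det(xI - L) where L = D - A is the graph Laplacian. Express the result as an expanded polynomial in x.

x^10 - 20x^9 + 170x^8 - 800x^7 + 2275x^6 - 4004x^5 + 4290x^4 - 2640x^3 + 825x^2 - 100x

Each diagonal entry of L is the vertex degree and each off-diagonal entry is -1 where an edge is present, 0 otherwise; in the order [a, b, c, d, e, f, g, h, i, j] the diagonal is [2, 2, 2, 2, 2, 2, 2, 2, 2, 2]. L has integer entries, so p(x) = det(xI - L) has integer coefficients. Expanding the determinant yields x^10 - 20x^9 + 170x^8 - 800x^7 + 2275x^6 - 4004x^5 + 4290x^4 - 2640x^3 + 825x^2 - 100x. The coefficient of x^9 equals -trace(L) = -20, matching the sum of degrees. By the matrix-tree theorem the graph has (1/10) * product of the nonzero eigenvalues = 10 spanning trees.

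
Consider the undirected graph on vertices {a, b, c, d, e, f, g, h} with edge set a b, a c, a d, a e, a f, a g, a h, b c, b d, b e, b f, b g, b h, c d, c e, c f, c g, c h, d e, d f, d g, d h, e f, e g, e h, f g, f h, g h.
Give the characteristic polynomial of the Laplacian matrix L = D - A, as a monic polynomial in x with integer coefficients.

x^8 - 56x^7 + 1344x^6 - 17920x^5 + 143360x^4 - 688128x^3 + 1835008x^2 - 2097152x

Reading degrees in the order [a, b, c, d, e, f, g, h] gives [7, 7, 7, 7, 7, 7, 7, 7]; set D = diag(7, 7, 7, 7, 7, 7, 7, 7) and form L = D - A. Computing det(xI - L) by cofactor expansion (or equivalently via sum-over-permutations) gives x^8 - 56x^7 + 1344x^6 - 17920x^5 + 143360x^4 - 688128x^3 + 1835008x^2 - 2097152x. The coefficient of x^7 equals -trace(L) = -56, matching the sum of degrees.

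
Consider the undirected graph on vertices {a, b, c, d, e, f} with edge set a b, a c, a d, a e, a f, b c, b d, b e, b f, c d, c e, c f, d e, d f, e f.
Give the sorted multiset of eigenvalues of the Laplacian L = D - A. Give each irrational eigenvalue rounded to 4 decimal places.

[0, 6, 6, 6, 6, 6]

Reading degrees in the order [a, b, c, d, e, f] gives [5, 5, 5, 5, 5, 5]; set D = diag(5, 5, 5, 5, 5, 5) and form L = D - A. Diagonalising L (or applying a numerical eigensolver to the 6x6 matrix) gives the spectrum above. By the matrix-tree theorem the graph has (1/6) * product of the nonzero eigenvalues = 1296 spanning trees. There is one zero in the spectrum, matching the 1 component.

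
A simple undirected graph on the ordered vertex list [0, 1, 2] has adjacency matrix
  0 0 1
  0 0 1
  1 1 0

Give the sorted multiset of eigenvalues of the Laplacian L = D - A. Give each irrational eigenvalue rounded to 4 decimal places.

Each diagonal entry of L is the vertex degree and each off-diagonal entry is -1 where an edge is present, 0 otherwise; in the order [0, 1, 2] the diagonal is [1, 1, 2]. Diagonalising L (or applying a numerical eigensolver to the 3x3 matrix) gives the spectrum above. There is one zero in the spectrum, matching the 1 component. The largest eigenvalue, 3, is at most the vertex count 3.

[0, 1, 3]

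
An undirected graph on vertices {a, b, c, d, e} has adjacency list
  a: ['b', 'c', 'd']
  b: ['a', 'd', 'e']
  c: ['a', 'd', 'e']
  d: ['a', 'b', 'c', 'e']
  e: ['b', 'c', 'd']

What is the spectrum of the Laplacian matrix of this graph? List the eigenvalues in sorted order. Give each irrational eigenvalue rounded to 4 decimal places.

[0, 3, 3, 5, 5]

Reading degrees in the order [a, b, c, d, e] gives [3, 3, 3, 4, 3]; set D = diag(3, 3, 3, 4, 3) and form L = D - A. L is symmetric positive semidefinite, so every eigenvalue is real and nonnegative. The single zero eigenvalue shows the graph is connected.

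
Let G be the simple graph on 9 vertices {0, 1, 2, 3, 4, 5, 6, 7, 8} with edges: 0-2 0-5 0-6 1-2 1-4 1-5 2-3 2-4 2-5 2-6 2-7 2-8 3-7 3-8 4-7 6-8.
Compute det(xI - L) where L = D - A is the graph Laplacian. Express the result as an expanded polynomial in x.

x^9 - 32x^8 + 428x^7 - 3136x^6 + 13786x^5 - 37232x^4 + 60276x^3 - 53424x^2 + 19845x

Each diagonal entry of L is the vertex degree and each off-diagonal entry is -1 where an edge is present, 0 otherwise; in the order [0, 1, 2, 3, 4, 5, 6, 7, 8] the diagonal is [3, 3, 8, 3, 3, 3, 3, 3, 3]. Computing det(xI - L) by cofactor expansion (or equivalently via sum-over-permutations) gives x^9 - 32x^8 + 428x^7 - 3136x^6 + 13786x^5 - 37232x^4 + 60276x^3 - 53424x^2 + 19845x. Since p(0) = det(-L) = 0, x divides p(x). The largest eigenvalue, 9, is at most the vertex count 9. By the matrix-tree theorem the graph has (1/9) * product of the nonzero eigenvalues = 2205 spanning trees.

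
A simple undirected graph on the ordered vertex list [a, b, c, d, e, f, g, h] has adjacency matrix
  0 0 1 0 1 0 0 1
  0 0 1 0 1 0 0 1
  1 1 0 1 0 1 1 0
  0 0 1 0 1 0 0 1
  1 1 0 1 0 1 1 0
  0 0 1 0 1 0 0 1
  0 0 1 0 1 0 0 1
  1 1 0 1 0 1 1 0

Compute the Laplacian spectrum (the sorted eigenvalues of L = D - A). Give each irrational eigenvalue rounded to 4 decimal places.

Reading degrees in the order [a, b, c, d, e, f, g, h] gives [3, 3, 5, 3, 5, 3, 3, 5]; set D = diag(3, 3, 5, 3, 5, 3, 3, 5) and form L = D - A. The multiplicity of 0 as a Laplacian eigenvalue equals the number of connected components. The single zero eigenvalue shows the graph is connected. By the matrix-tree theorem the graph has (1/8) * product of the nonzero eigenvalues = 2025 spanning trees. The eigenvalues sum to 30, which equals trace(L) = 2|E|.

[0, 3, 3, 3, 3, 5, 5, 8]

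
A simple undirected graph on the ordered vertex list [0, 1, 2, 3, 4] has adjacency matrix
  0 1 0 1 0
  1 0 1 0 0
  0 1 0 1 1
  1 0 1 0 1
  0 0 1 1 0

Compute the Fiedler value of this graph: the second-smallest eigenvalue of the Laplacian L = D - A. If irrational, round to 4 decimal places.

Reading degrees in the order [0, 1, 2, 3, 4] gives [2, 2, 3, 3, 2]; set D = diag(2, 2, 3, 3, 2) and form L = D - A. The smallest Laplacian eigenvalue is always 0. The next one, lambda_2 = 1.3820, measures how hard the graph is to disconnect: larger values mean better connectivity.

1.3820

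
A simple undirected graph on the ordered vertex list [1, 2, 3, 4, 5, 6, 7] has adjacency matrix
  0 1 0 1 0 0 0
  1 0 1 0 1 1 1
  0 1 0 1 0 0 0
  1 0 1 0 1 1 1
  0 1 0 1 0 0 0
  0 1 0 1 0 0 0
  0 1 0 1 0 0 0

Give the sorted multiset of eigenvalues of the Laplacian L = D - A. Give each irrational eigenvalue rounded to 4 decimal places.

Each diagonal entry of L is the vertex degree and each off-diagonal entry is -1 where an edge is present, 0 otherwise; in the order [1, 2, 3, 4, 5, 6, 7] the diagonal is [2, 5, 2, 5, 2, 2, 2]. L is symmetric positive semidefinite, so every eigenvalue is real and nonnegative.

[0, 2, 2, 2, 2, 5, 7]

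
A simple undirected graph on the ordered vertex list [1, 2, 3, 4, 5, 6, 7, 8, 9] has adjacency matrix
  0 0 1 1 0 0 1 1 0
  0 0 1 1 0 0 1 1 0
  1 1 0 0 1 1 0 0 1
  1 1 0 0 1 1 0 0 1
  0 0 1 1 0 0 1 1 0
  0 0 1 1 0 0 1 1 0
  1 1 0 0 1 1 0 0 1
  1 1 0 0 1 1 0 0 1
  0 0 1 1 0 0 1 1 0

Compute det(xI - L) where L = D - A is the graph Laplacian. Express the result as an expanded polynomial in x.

Reading degrees in the order [1, 2, 3, 4, 5, 6, 7, 8, 9] gives [4, 4, 5, 5, 4, 4, 5, 5, 4]; set D = diag(4, 4, 5, 5, 4, 4, 5, 5, 4) and form L = D - A. The eigenvalues of L are [0, 4, 4, 4, 4, 5, 5, 5, 9]; the characteristic polynomial is the product of (x - lambda_i), which multiplies out to x^9 - 40x^8 + 690x^7 - 6720x^6 + 40485x^5 - 154704x^4 + 366560x^3 - 492800x^2 + 288000x. The coefficient of x^8 equals -trace(L) = -40, matching the sum of degrees. The eigenvalues sum to 40, which equals trace(L) = 2|E|.

x^9 - 40x^8 + 690x^7 - 6720x^6 + 40485x^5 - 154704x^4 + 366560x^3 - 492800x^2 + 288000x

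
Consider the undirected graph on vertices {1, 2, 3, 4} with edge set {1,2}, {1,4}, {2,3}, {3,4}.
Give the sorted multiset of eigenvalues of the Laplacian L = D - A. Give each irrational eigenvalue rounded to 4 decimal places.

Each diagonal entry of L is the vertex degree and each off-diagonal entry is -1 where an edge is present, 0 otherwise; in the order [1, 2, 3, 4] the diagonal is [2, 2, 2, 2]. Since every row of L sums to 0, the all-ones vector is in the kernel and 0 is an eigenvalue. The single zero eigenvalue shows the graph is connected. The largest eigenvalue, 4, is at most the vertex count 4.

[0, 2, 2, 4]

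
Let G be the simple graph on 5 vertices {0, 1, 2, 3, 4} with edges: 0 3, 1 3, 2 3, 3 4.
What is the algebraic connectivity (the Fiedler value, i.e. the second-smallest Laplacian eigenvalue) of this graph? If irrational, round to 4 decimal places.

1

Each diagonal entry of L is the vertex degree and each off-diagonal entry is -1 where an edge is present, 0 otherwise; in the order [0, 1, 2, 3, 4] the diagonal is [1, 1, 1, 4, 1]. Computing the eigenvalues of L and sorting gives [0, 1, 1, 1, 5]. The Fiedler value lambda_2 = 1 is strictly positive, so the graph is connected. By the matrix-tree theorem the graph has (1/5) * product of the nonzero eigenvalues = 1 spanning tree. The largest eigenvalue, 5, is at most the vertex count 5.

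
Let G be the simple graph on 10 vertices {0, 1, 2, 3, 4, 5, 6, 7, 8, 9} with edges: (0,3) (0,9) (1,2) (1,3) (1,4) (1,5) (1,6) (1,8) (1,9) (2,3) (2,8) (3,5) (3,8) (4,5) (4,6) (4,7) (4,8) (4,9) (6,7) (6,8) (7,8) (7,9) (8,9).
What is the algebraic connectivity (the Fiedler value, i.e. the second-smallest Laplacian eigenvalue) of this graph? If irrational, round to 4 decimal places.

1.7494

With the vertex order [0, 1, 2, 3, 4, 5, 6, 7, 8, 9], the degrees are [2, 7, 3, 5, 6, 3, 4, 4, 7, 5], giving D = diag(2, 7, 3, 5, 6, 3, 4, 4, 7, 5) and L = D - A. The smallest Laplacian eigenvalue is always 0. The next one, lambda_2 = 1.7494, measures how hard the graph is to disconnect: larger values mean better connectivity. The eigenvalues sum to 46, which equals trace(L) = 2|E|.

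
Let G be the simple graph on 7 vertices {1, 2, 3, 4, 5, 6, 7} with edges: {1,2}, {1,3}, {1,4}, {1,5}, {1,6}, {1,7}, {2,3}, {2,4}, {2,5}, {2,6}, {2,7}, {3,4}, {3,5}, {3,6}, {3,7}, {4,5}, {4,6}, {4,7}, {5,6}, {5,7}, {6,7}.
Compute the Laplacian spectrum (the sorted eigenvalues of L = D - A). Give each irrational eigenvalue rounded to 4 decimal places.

With the vertex order [1, 2, 3, 4, 5, 6, 7], the degrees are [6, 6, 6, 6, 6, 6, 6], giving D = diag(6, 6, 6, 6, 6, 6, 6) and L = D - A. L is symmetric positive semidefinite, so every eigenvalue is real and nonnegative. The largest eigenvalue, 7, is at most the vertex count 7.

[0, 7, 7, 7, 7, 7, 7]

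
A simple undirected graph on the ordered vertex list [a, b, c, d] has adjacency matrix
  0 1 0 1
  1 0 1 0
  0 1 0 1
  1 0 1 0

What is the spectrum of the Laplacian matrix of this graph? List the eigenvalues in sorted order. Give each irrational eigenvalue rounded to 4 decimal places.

Each diagonal entry of L is the vertex degree and each off-diagonal entry is -1 where an edge is present, 0 otherwise; in the order [a, b, c, d] the diagonal is [2, 2, 2, 2]. Diagonalising L (or applying a numerical eigensolver to the 4x4 matrix) gives the spectrum above.

[0, 2, 2, 4]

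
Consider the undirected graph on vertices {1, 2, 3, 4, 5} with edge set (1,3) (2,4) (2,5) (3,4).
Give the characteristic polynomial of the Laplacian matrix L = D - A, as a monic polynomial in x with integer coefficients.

x^5 - 8x^4 + 21x^3 - 20x^2 + 5x

Each diagonal entry of L is the vertex degree and each off-diagonal entry is -1 where an edge is present, 0 otherwise; in the order [1, 2, 3, 4, 5] the diagonal is [1, 2, 2, 2, 1]. Computing det(xI - L) by cofactor expansion (or equivalently via sum-over-permutations) gives x^5 - 8x^4 + 21x^3 - 20x^2 + 5x. The constant term is 0 because L is singular (the all-ones vector lies in its kernel). There is one zero in the spectrum, matching the 1 component. The largest eigenvalue, 3.6180, is at most the vertex count 5.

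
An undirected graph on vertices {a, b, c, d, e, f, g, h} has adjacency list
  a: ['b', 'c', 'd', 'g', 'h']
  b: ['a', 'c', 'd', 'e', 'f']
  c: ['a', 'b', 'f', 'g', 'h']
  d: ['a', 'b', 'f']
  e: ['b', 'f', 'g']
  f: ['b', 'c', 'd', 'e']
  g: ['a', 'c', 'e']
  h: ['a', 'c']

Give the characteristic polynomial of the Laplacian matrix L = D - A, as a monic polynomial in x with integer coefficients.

x^8 - 30x^7 + 374x^6 - 2504x^5 + 9692x^4 - 21612x^3 + 25616x^2 - 12408x

Reading degrees in the order [a, b, c, d, e, f, g, h] gives [5, 5, 5, 3, 3, 4, 3, 2]; set D = diag(5, 5, 5, 3, 3, 4, 3, 2) and form L = D - A. L has integer entries, so p(x) = det(xI - L) has integer coefficients. Expanding the determinant yields x^8 - 30x^7 + 374x^6 - 2504x^5 + 9692x^4 - 21612x^3 + 25616x^2 - 12408x. Since p(0) = det(-L) = 0, x divides p(x). The largest eigenvalue, 6.7321, is at most the vertex count 8.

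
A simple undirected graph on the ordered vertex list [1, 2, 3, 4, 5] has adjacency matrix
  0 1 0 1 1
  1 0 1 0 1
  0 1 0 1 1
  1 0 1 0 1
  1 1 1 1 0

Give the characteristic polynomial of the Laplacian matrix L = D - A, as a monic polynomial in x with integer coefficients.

x^5 - 16x^4 + 94x^3 - 240x^2 + 225x

Reading degrees in the order [1, 2, 3, 4, 5] gives [3, 3, 3, 3, 4]; set D = diag(3, 3, 3, 3, 4) and form L = D - A. L has integer entries, so p(x) = det(xI - L) has integer coefficients. Expanding the determinant yields x^5 - 16x^4 + 94x^3 - 240x^2 + 225x. The coefficient of x^4 equals -trace(L) = -16, matching the sum of degrees.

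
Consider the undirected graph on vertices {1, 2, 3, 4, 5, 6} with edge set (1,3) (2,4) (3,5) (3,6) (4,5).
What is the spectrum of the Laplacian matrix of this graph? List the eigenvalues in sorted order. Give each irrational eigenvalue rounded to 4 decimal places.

Each diagonal entry of L is the vertex degree and each off-diagonal entry is -1 where an edge is present, 0 otherwise; in the order [1, 2, 3, 4, 5, 6] the diagonal is [1, 1, 3, 2, 2, 1]. L is symmetric positive semidefinite, so every eigenvalue is real and nonnegative. The single zero eigenvalue shows the graph is connected. The eigenvalues sum to 10, which equals trace(L) = 2|E|.

[0, 0.3249, 1, 1.4608, 3, 4.2143]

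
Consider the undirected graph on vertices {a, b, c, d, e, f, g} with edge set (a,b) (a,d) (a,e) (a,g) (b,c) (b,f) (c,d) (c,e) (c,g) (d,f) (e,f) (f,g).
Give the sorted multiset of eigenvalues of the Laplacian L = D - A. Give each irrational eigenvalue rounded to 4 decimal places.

With the vertex order [a, b, c, d, e, f, g], the degrees are [4, 3, 4, 3, 3, 4, 3], giving D = diag(4, 3, 4, 3, 3, 4, 3) and L = D - A. Diagonalising L (or applying a numerical eigensolver to the 7x7 matrix) gives the spectrum above. The single zero eigenvalue shows the graph is connected. There is one zero in the spectrum, matching the 1 component.

[0, 3, 3, 3, 4, 4, 7]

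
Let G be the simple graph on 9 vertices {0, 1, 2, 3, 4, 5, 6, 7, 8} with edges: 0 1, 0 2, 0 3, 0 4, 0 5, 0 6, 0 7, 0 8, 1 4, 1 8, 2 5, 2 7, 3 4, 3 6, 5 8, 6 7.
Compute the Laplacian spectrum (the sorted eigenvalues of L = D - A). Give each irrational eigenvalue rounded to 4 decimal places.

Each diagonal entry of L is the vertex degree and each off-diagonal entry is -1 where an edge is present, 0 otherwise; in the order [0, 1, 2, 3, 4, 5, 6, 7, 8] the diagonal is [8, 3, 3, 3, 3, 3, 3, 3, 3]. L is symmetric positive semidefinite, so every eigenvalue is real and nonnegative. The single zero eigenvalue shows the graph is connected. By the matrix-tree theorem the graph has (1/9) * product of the nonzero eigenvalues = 2205 spanning trees.

[0, 1.5858, 1.5858, 3, 3, 4.4142, 4.4142, 5, 9]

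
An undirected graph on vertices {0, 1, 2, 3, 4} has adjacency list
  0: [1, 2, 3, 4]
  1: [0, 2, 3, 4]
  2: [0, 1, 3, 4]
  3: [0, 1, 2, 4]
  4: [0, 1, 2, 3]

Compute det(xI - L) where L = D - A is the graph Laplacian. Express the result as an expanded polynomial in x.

x^5 - 20x^4 + 150x^3 - 500x^2 + 625x

With the vertex order [0, 1, 2, 3, 4], the degrees are [4, 4, 4, 4, 4], giving D = diag(4, 4, 4, 4, 4) and L = D - A. L has integer entries, so p(x) = det(xI - L) has integer coefficients. Expanding the determinant yields x^5 - 20x^4 + 150x^3 - 500x^2 + 625x. The constant term is 0 because L is singular (the all-ones vector lies in its kernel). By the matrix-tree theorem the graph has (1/5) * product of the nonzero eigenvalues = 125 spanning trees. The largest eigenvalue, 5, is at most the vertex count 5.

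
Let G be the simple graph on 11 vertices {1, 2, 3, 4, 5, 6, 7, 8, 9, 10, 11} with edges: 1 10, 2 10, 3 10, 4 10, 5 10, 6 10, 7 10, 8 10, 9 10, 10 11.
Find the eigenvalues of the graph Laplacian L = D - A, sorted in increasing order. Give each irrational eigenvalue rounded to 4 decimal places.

[0, 1, 1, 1, 1, 1, 1, 1, 1, 1, 11]

Each diagonal entry of L is the vertex degree and each off-diagonal entry is -1 where an edge is present, 0 otherwise; in the order [1, 2, 3, 4, 5, 6, 7, 8, 9, 10, 11] the diagonal is [1, 1, 1, 1, 1, 1, 1, 1, 1, 10, 1]. Since every row of L sums to 0, the all-ones vector is in the kernel and 0 is an eigenvalue. The largest eigenvalue, 11, is at most the vertex count 11.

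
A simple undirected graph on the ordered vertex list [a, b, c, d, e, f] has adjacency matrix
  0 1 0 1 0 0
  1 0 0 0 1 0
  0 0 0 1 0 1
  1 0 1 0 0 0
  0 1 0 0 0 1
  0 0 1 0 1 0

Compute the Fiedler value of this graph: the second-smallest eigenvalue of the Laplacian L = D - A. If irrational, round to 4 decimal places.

1

Each diagonal entry of L is the vertex degree and each off-diagonal entry is -1 where an edge is present, 0 otherwise; in the order [a, b, c, d, e, f] the diagonal is [2, 2, 2, 2, 2, 2]. The sorted Laplacian eigenvalues are [0, 1, 1, 3, 3, 4]; the algebraic connectivity is the second entry, 1. By the matrix-tree theorem the graph has (1/6) * product of the nonzero eigenvalues = 6 spanning trees.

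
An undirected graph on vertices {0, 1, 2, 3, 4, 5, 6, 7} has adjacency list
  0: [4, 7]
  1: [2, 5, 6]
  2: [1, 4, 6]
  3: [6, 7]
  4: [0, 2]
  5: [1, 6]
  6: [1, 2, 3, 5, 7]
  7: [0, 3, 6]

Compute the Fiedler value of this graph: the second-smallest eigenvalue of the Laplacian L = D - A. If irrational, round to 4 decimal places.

0.9018

Each diagonal entry of L is the vertex degree and each off-diagonal entry is -1 where an edge is present, 0 otherwise; in the order [0, 1, 2, 3, 4, 5, 6, 7] the diagonal is [2, 3, 3, 2, 2, 2, 5, 3]. The sorted Laplacian eigenvalues are [0, 0.9018, 1.2276, 2.2161, 3.0751, 4, 4.4679, 6.1115]; the algebraic connectivity is the second entry, 0.9018. The eigenvalues sum to 22, which equals trace(L) = 2|E|. The largest eigenvalue, 6.1115, is at most the vertex count 8.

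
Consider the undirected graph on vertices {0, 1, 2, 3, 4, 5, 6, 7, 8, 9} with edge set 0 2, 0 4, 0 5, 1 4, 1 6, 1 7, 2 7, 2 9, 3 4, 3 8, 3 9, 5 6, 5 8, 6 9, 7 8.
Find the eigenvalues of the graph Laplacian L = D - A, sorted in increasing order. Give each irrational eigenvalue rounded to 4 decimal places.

[0, 2, 2, 2, 2, 2, 5, 5, 5, 5]

With the vertex order [0, 1, 2, 3, 4, 5, 6, 7, 8, 9], the degrees are [3, 3, 3, 3, 3, 3, 3, 3, 3, 3], giving D = diag(3, 3, 3, 3, 3, 3, 3, 3, 3, 3) and L = D - A. L is symmetric positive semidefinite, so every eigenvalue is real and nonnegative. The single zero eigenvalue shows the graph is connected. There is one zero in the spectrum, matching the 1 component. The eigenvalues sum to 30, which equals trace(L) = 2|E|.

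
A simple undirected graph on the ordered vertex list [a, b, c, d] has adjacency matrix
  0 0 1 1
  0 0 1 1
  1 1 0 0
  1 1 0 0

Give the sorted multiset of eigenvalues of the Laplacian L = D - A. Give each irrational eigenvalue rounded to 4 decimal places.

Each diagonal entry of L is the vertex degree and each off-diagonal entry is -1 where an edge is present, 0 otherwise; in the order [a, b, c, d] the diagonal is [2, 2, 2, 2]. L is symmetric positive semidefinite, so every eigenvalue is real and nonnegative. There is one zero in the spectrum, matching the 1 component. The eigenvalues sum to 8, which equals trace(L) = 2|E|.

[0, 2, 2, 4]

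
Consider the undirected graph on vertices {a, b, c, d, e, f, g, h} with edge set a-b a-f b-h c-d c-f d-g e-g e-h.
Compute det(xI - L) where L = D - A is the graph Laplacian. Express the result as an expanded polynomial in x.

x^8 - 16x^7 + 104x^6 - 352x^5 + 660x^4 - 672x^3 + 336x^2 - 64x

Reading degrees in the order [a, b, c, d, e, f, g, h] gives [2, 2, 2, 2, 2, 2, 2, 2]; set D = diag(2, 2, 2, 2, 2, 2, 2, 2) and form L = D - A. L has integer entries, so p(x) = det(xI - L) has integer coefficients. Expanding the determinant yields x^8 - 16x^7 + 104x^6 - 352x^5 + 660x^4 - 672x^3 + 336x^2 - 64x. Since p(0) = det(-L) = 0, x divides p(x). There is one zero in the spectrum, matching the 1 component.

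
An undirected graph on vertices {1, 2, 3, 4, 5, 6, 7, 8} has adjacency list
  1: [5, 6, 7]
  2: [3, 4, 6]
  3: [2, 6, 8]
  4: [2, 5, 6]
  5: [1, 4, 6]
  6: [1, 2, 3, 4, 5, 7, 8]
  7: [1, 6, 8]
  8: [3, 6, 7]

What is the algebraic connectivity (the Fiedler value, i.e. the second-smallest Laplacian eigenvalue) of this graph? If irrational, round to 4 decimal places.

1.7530

Each diagonal entry of L is the vertex degree and each off-diagonal entry is -1 where an edge is present, 0 otherwise; in the order [1, 2, 3, 4, 5, 6, 7, 8] the diagonal is [3, 3, 3, 3, 3, 7, 3, 3]. The smallest Laplacian eigenvalue is always 0. The next one, lambda_2 = 1.7530, measures how hard the graph is to disconnect: larger values mean better connectivity. By the matrix-tree theorem the graph has (1/8) * product of the nonzero eigenvalues = 841 spanning trees. There is one zero in the spectrum, matching the 1 component.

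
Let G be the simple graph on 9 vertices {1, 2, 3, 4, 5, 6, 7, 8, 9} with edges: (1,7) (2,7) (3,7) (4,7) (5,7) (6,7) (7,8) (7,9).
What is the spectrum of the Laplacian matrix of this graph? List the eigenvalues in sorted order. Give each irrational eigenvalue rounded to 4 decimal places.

With the vertex order [1, 2, 3, 4, 5, 6, 7, 8, 9], the degrees are [1, 1, 1, 1, 1, 1, 8, 1, 1], giving D = diag(1, 1, 1, 1, 1, 1, 8, 1, 1) and L = D - A. The multiplicity of 0 as a Laplacian eigenvalue equals the number of connected components. The single zero eigenvalue shows the graph is connected.

[0, 1, 1, 1, 1, 1, 1, 1, 9]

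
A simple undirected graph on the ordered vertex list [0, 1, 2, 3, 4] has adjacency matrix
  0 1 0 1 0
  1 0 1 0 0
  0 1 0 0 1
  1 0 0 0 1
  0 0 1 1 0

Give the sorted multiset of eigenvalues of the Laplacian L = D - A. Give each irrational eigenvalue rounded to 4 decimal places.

Each diagonal entry of L is the vertex degree and each off-diagonal entry is -1 where an edge is present, 0 otherwise; in the order [0, 1, 2, 3, 4] the diagonal is [2, 2, 2, 2, 2]. Diagonalising L (or applying a numerical eigensolver to the 5x5 matrix) gives the spectrum above. The largest eigenvalue, 3.6180, is at most the vertex count 5. By the matrix-tree theorem the graph has (1/5) * product of the nonzero eigenvalues = 5 spanning trees.

[0, 1.3820, 1.3820, 3.6180, 3.6180]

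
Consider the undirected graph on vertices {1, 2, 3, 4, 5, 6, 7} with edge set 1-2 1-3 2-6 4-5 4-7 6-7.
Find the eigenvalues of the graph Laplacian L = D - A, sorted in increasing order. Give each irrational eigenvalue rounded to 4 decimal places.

Each diagonal entry of L is the vertex degree and each off-diagonal entry is -1 where an edge is present, 0 otherwise; in the order [1, 2, 3, 4, 5, 6, 7] the diagonal is [2, 2, 1, 2, 1, 2, 2]. L is symmetric positive semidefinite, so every eigenvalue is real and nonnegative. By the matrix-tree theorem the graph has (1/7) * product of the nonzero eigenvalues = 1 spanning tree. There is one zero in the spectrum, matching the 1 component.

[0, 0.1981, 0.7530, 1.5550, 2.4450, 3.2470, 3.8019]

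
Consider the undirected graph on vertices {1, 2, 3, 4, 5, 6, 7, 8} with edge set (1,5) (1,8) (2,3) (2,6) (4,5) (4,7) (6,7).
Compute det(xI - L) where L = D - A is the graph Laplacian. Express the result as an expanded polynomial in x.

x^8 - 14x^7 + 78x^6 - 220x^5 + 330x^4 - 252x^3 + 84x^2 - 8x

Each diagonal entry of L is the vertex degree and each off-diagonal entry is -1 where an edge is present, 0 otherwise; in the order [1, 2, 3, 4, 5, 6, 7, 8] the diagonal is [2, 2, 1, 2, 2, 2, 2, 1]. Computing det(xI - L) by cofactor expansion (or equivalently via sum-over-permutations) gives x^8 - 14x^7 + 78x^6 - 220x^5 + 330x^4 - 252x^3 + 84x^2 - 8x. The constant term is 0 because L is singular (the all-ones vector lies in its kernel). By the matrix-tree theorem the graph has (1/8) * product of the nonzero eigenvalues = 1 spanning tree.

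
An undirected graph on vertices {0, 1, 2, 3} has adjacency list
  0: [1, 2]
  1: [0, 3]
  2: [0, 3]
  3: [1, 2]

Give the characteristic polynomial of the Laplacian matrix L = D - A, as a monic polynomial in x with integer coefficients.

Each diagonal entry of L is the vertex degree and each off-diagonal entry is -1 where an edge is present, 0 otherwise; in the order [0, 1, 2, 3] the diagonal is [2, 2, 2, 2]. L has integer entries, so p(x) = det(xI - L) has integer coefficients. Expanding the determinant yields x^4 - 8x^3 + 20x^2 - 16x. Since p(0) = det(-L) = 0, x divides p(x). By the matrix-tree theorem the graph has (1/4) * product of the nonzero eigenvalues = 4 spanning trees.

x^4 - 8x^3 + 20x^2 - 16x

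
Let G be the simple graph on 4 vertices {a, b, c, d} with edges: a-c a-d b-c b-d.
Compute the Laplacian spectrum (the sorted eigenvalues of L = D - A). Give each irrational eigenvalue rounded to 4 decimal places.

[0, 2, 2, 4]

With the vertex order [a, b, c, d], the degrees are [2, 2, 2, 2], giving D = diag(2, 2, 2, 2) and L = D - A. L is symmetric positive semidefinite, so every eigenvalue is real and nonnegative. The single zero eigenvalue shows the graph is connected. By the matrix-tree theorem the graph has (1/4) * product of the nonzero eigenvalues = 4 spanning trees. The eigenvalues sum to 8, which equals trace(L) = 2|E|.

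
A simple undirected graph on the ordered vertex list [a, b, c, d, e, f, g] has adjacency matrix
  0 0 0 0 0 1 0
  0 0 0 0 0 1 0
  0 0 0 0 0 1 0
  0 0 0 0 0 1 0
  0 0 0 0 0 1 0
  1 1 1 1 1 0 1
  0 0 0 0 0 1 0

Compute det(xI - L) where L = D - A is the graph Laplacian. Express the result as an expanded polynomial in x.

Reading degrees in the order [a, b, c, d, e, f, g] gives [1, 1, 1, 1, 1, 6, 1]; set D = diag(1, 1, 1, 1, 1, 6, 1) and form L = D - A. The eigenvalues of L are [0, 1, 1, 1, 1, 1, 7]; the characteristic polynomial is the product of (x - lambda_i), which multiplies out to x^7 - 12x^6 + 45x^5 - 80x^4 + 75x^3 - 36x^2 + 7x. The constant term is 0 because L is singular (the all-ones vector lies in its kernel). The eigenvalues sum to 12, which equals trace(L) = 2|E|.

x^7 - 12x^6 + 45x^5 - 80x^4 + 75x^3 - 36x^2 + 7x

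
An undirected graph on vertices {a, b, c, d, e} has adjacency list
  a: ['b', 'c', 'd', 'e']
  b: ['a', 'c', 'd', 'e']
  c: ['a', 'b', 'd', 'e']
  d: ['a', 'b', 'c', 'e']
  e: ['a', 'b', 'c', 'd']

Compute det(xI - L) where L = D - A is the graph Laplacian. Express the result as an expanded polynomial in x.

x^5 - 20x^4 + 150x^3 - 500x^2 + 625x

Each diagonal entry of L is the vertex degree and each off-diagonal entry is -1 where an edge is present, 0 otherwise; in the order [a, b, c, d, e] the diagonal is [4, 4, 4, 4, 4]. The eigenvalues of L are [0, 5, 5, 5, 5]; the characteristic polynomial is the product of (x - lambda_i), which multiplies out to x^5 - 20x^4 + 150x^3 - 500x^2 + 625x. The coefficient of x^4 equals -trace(L) = -20, matching the sum of degrees. The largest eigenvalue, 5, is at most the vertex count 5.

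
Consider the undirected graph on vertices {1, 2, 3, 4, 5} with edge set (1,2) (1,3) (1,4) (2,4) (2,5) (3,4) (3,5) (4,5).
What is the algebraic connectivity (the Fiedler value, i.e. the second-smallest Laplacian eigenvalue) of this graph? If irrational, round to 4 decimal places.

3

With the vertex order [1, 2, 3, 4, 5], the degrees are [3, 3, 3, 4, 3], giving D = diag(3, 3, 3, 4, 3) and L = D - A. Computing the eigenvalues of L and sorting gives [0, 3, 3, 5, 5]. The Fiedler value lambda_2 = 3 is strictly positive, so the graph is connected. The largest eigenvalue, 5, is at most the vertex count 5.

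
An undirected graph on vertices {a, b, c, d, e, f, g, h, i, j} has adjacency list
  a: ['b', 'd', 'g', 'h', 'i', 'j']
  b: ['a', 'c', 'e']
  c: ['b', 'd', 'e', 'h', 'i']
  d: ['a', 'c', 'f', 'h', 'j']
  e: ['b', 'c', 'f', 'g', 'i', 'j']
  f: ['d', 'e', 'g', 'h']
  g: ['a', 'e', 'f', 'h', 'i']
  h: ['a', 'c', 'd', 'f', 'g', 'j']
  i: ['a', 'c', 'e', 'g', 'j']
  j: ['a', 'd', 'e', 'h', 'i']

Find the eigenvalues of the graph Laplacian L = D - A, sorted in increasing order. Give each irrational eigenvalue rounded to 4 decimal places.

Reading degrees in the order [a, b, c, d, e, f, g, h, i, j] gives [6, 3, 5, 5, 6, 4, 5, 6, 5, 5]; set D = diag(6, 3, 5, 5, 6, 4, 5, 6, 5, 5) and form L = D - A. Diagonalising L (or applying a numerical eigensolver to the 10x10 matrix) gives the spectrum above. The eigenvalues sum to 50, which equals trace(L) = 2|E|. By the matrix-tree theorem the graph has (1/10) * product of the nonzero eigenvalues = 292213 spanning trees.

[0, 2.6167, 3.7337, 4.0430, 4.8110, 5.3823, 6.3281, 6.8888, 7.8858, 8.3105]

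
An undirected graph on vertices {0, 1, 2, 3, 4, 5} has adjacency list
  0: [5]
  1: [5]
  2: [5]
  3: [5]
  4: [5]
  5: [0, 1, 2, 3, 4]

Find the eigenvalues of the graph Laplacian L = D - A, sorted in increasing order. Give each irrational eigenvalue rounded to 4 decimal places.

[0, 1, 1, 1, 1, 6]

Reading degrees in the order [0, 1, 2, 3, 4, 5] gives [1, 1, 1, 1, 1, 5]; set D = diag(1, 1, 1, 1, 1, 5) and form L = D - A. L is symmetric positive semidefinite, so every eigenvalue is real and nonnegative. The single zero eigenvalue shows the graph is connected. The eigenvalues sum to 10, which equals trace(L) = 2|E|.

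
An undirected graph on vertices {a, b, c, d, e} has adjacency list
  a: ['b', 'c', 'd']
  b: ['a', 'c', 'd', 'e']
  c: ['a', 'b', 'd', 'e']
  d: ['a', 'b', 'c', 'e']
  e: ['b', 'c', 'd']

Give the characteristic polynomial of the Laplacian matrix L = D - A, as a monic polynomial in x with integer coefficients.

Reading degrees in the order [a, b, c, d, e] gives [3, 4, 4, 4, 3]; set D = diag(3, 4, 4, 4, 3) and form L = D - A. Computing det(xI - L) by cofactor expansion (or equivalently via sum-over-permutations) gives x^5 - 18x^4 + 120x^3 - 350x^2 + 375x. The coefficient of x^4 equals -trace(L) = -18, matching the sum of degrees. The eigenvalues sum to 18, which equals trace(L) = 2|E|.

x^5 - 18x^4 + 120x^3 - 350x^2 + 375x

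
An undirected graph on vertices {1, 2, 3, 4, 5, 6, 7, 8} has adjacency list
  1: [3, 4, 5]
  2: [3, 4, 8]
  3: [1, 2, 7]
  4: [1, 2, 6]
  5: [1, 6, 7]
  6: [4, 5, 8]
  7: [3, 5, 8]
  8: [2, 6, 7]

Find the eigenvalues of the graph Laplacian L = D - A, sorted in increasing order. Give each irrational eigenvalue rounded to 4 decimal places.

Each diagonal entry of L is the vertex degree and each off-diagonal entry is -1 where an edge is present, 0 otherwise; in the order [1, 2, 3, 4, 5, 6, 7, 8] the diagonal is [3, 3, 3, 3, 3, 3, 3, 3]. Diagonalising L (or applying a numerical eigensolver to the 8x8 matrix) gives the spectrum above. The single zero eigenvalue shows the graph is connected. There is one zero in the spectrum, matching the 1 component.

[0, 2, 2, 2, 4, 4, 4, 6]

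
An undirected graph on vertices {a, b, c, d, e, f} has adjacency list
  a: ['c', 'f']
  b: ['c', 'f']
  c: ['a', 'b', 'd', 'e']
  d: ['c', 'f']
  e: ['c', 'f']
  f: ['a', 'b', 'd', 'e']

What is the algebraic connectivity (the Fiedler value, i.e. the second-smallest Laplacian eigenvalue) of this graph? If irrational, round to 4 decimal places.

Each diagonal entry of L is the vertex degree and each off-diagonal entry is -1 where an edge is present, 0 otherwise; in the order [a, b, c, d, e, f] the diagonal is [2, 2, 4, 2, 2, 4]. The sorted Laplacian eigenvalues are [0, 2, 2, 2, 4, 6]; the algebraic connectivity is the second entry, 2. By the matrix-tree theorem the graph has (1/6) * product of the nonzero eigenvalues = 32 spanning trees.

2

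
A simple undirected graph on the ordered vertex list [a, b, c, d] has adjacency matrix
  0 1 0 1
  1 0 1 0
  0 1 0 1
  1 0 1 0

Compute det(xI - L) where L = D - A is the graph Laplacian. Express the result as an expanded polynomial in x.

x^4 - 8x^3 + 20x^2 - 16x

Reading degrees in the order [a, b, c, d] gives [2, 2, 2, 2]; set D = diag(2, 2, 2, 2) and form L = D - A. L has integer entries, so p(x) = det(xI - L) has integer coefficients. Expanding the determinant yields x^4 - 8x^3 + 20x^2 - 16x. The constant term is 0 because L is singular (the all-ones vector lies in its kernel). By the matrix-tree theorem the graph has (1/4) * product of the nonzero eigenvalues = 4 spanning trees. The eigenvalues sum to 8, which equals trace(L) = 2|E|.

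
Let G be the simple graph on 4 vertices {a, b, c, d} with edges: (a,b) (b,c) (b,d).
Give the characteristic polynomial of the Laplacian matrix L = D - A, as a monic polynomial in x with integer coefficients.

Reading degrees in the order [a, b, c, d] gives [1, 3, 1, 1]; set D = diag(1, 3, 1, 1) and form L = D - A. The eigenvalues of L are [0, 1, 1, 4]; the characteristic polynomial is the product of (x - lambda_i), which multiplies out to x^4 - 6x^3 + 9x^2 - 4x. The coefficient of x^3 equals -trace(L) = -6, matching the sum of degrees. There is one zero in the spectrum, matching the 1 component.

x^4 - 6x^3 + 9x^2 - 4x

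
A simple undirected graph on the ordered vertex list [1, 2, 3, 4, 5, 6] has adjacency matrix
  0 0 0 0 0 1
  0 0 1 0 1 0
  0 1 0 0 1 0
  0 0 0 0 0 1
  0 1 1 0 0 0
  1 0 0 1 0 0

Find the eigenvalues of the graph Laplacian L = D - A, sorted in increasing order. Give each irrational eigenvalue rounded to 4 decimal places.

[0, 0, 1, 3, 3, 3]

Each diagonal entry of L is the vertex degree and each off-diagonal entry is -1 where an edge is present, 0 otherwise; in the order [1, 2, 3, 4, 5, 6] the diagonal is [1, 2, 2, 1, 2, 2]. Diagonalising L (or applying a numerical eigensolver to the 6x6 matrix) gives the spectrum above. The 2 zero eigenvalues correspond to the 2 connected components. There are 2 zeros in the spectrum, matching the 2 components.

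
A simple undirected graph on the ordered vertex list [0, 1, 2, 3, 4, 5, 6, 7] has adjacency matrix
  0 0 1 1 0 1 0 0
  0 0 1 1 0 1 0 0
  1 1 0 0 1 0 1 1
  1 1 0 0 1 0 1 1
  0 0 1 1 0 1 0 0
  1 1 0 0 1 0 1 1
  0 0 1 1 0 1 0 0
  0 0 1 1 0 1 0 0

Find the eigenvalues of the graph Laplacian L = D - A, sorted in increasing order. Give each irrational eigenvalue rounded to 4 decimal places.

With the vertex order [0, 1, 2, 3, 4, 5, 6, 7], the degrees are [3, 3, 5, 5, 3, 5, 3, 3], giving D = diag(3, 3, 5, 5, 3, 5, 3, 3) and L = D - A. The multiplicity of 0 as a Laplacian eigenvalue equals the number of connected components. The single zero eigenvalue shows the graph is connected. There is one zero in the spectrum, matching the 1 component. The largest eigenvalue, 8, is at most the vertex count 8.

[0, 3, 3, 3, 3, 5, 5, 8]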